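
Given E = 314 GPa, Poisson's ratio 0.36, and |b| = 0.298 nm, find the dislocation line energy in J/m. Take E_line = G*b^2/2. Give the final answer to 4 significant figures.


Step 1: G = E / (2*(1+nu))
G = 314 / (2*(1+0.36)) = 115.441 GPa = 1.15441e+11 Pa
Step 2: E_line = G*b^2/2
b = 0.298 nm = 2.98e-10 m
E_line = 0.5 * 1.15441e+11 * (2.98e-10)^2 = 5.126e-09 J/m


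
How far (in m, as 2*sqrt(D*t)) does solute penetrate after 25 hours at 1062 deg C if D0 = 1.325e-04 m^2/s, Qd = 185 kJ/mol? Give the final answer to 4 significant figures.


Step 1: D = D0 * exp(-Qd/(R*T))
T = 1335.15 K
D = 1.325e-04 * exp(-185e3 / (8.314 * 1335.15)) = 7.66054e-12 m^2/s
Step 2: L = 2*sqrt(D*t)
t = 25 h = 90000 s
L = 2*sqrt(7.66054e-12 * 90000) = 1.661e-03 m


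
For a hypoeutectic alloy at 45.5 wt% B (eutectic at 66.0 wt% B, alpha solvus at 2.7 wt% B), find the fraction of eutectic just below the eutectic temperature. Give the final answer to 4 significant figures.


f_primary = (C_e - C0) / (C_e - C_alpha_max)
f_primary = (66.0 - 45.5) / (66.0 - 2.7)
f_primary = 0.323855
f_eutectic = 1 - 0.323855 = 0.6761


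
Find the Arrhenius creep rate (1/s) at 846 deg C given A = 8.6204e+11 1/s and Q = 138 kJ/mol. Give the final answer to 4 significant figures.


rate = A * exp(-Q / (R*T))
T = 846 + 273.15 = 1119.15 K
rate = 8.6204e+11 * exp(-138e3 / (8.314 * 1119.15))
rate = 312100 1/s


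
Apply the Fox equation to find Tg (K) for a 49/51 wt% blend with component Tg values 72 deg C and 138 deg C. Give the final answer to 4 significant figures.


1/Tg = w1/Tg1 + w2/Tg2 (in Kelvin)
Tg1 = 345.15 K, Tg2 = 411.15 K
1/Tg = 0.49/345.15 + 0.51/411.15
Tg = 375.9 K


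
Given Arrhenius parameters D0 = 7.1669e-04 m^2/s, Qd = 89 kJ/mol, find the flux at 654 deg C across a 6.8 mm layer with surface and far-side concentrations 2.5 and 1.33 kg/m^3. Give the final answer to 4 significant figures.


Step 1: D = D0 * exp(-Qd/(R*T))
T = 654 + 273.15 = 927.15 K
D = 7.1669e-04 * exp(-89e3 / (8.314 * 927.15)) = 6.93402e-09 m^2/s
Step 2: J = D * (C1 - C2) / dx
J = 6.93402e-09 * (2.5 - 1.33) / 6.8e-03
J = 1.193e-06 kg/(m^2*s)


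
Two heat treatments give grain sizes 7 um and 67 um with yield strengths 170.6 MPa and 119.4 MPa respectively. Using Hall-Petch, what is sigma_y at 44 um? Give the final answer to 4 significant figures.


sigma_y = sigma0 + k / sqrt(d)
1/sqrt(d1) = 1/sqrt(7e-06) = 377.964;  1/sqrt(d2) = 122.169
k = (sigma1 - sigma2) / (1/sqrt(d1) - 1/sqrt(d2)) = (170.6 - 119.4) / (377.964 - 122.169) = 0.20016 MPa*m^0.5
sigma0 = sigma1 - k/sqrt(d1) = 170.6 - 0.20016*377.964 = 94.9465 MPa
sigma_y(d3) = 94.9465 + 0.20016 / sqrt(4.4e-05) = 125.1 MPa


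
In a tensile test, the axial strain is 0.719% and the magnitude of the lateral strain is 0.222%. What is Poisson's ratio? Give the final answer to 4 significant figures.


nu = -epsilon_lat / epsilon_axial
Lateral strain is contraction (negative), so using magnitudes:
nu = 0.222 / 0.719
nu = 0.3088


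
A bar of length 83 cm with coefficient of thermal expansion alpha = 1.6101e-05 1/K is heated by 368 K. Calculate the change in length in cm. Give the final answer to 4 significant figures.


dL = L0 * alpha * dT
dL = 83 * 1.6101e-05 * 368
dL = 0.4918 cm


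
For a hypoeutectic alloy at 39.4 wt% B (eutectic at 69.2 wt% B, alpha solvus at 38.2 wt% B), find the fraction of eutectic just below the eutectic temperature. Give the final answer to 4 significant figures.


f_primary = (C_e - C0) / (C_e - C_alpha_max)
f_primary = (69.2 - 39.4) / (69.2 - 38.2)
f_primary = 0.96129
f_eutectic = 1 - 0.96129 = 0.03871


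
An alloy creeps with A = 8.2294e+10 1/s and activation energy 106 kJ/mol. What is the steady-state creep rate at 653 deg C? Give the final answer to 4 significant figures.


rate = A * exp(-Q / (R*T))
T = 653 + 273.15 = 926.15 K
rate = 8.2294e+10 * exp(-106e3 / (8.314 * 926.15))
rate = 86450 1/s


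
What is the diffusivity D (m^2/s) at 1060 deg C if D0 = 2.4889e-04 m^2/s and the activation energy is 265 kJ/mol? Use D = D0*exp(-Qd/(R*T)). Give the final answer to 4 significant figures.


D = D0 * exp(-Qd / (R*T))
T = 1333.15 K
D = 2.4889e-04 * exp(-265e3 / (8.314 * 1333.15))
D = 1.029e-14 m^2/s


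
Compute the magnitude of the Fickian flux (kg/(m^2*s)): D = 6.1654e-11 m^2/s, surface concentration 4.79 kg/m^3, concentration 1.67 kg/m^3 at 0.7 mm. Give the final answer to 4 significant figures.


J = -D * (dC/dx) = D * (C1 - C2) / dx
J = 6.1654e-11 * (4.79 - 1.67) / 7e-04
J = 2.748e-07 kg/(m^2*s)


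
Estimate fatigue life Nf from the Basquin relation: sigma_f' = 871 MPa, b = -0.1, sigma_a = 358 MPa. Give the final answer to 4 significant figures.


sigma_a = sigma_f' * (2*Nf)^b
2*Nf = (sigma_a / sigma_f')^(1/b)
2*Nf = (358 / 871)^(1/-0.1)
2*Nf = 7266.94
Nf = 3633 cycles


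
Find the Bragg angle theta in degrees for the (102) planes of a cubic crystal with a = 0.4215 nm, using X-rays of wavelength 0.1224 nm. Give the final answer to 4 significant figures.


d = a / sqrt(h^2+k^2+l^2)
d = 0.4215 / sqrt(5) = 0.188501 nm
lambda = 2*d*sin(theta)  =>  sin(theta) = lambda / (2*d)
sin(theta) = 0.1224 / (2 * 0.188501) = 0.324668
theta = 18.95 deg


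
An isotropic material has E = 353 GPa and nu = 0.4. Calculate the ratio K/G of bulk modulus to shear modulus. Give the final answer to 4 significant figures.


G = E / (2*(1+nu))
G = 353 / (2*(1+0.4)) = 126.071 GPa
K = E / (3*(1-2*nu))
K = 353 / (3*(1-2*0.4)) = 588.333 GPa
K/G = 588.333 / 126.071 = 4.667


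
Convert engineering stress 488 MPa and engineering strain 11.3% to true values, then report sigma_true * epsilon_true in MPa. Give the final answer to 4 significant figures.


sigma_true = sigma_eng * (1 + epsilon_eng)
sigma_true = 488 * (1 + 0.113) = 543.144 MPa
epsilon_true = ln(1 + epsilon_eng)
epsilon_true = ln(1 + 0.113) = 0.107059
sigma_true * epsilon_true = 543.144 * 0.107059 = 58.15 MPa


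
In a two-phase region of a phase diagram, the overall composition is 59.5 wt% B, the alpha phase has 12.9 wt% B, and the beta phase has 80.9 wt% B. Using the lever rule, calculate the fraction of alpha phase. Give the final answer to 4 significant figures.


f_alpha = (C_beta - C0) / (C_beta - C_alpha)
f_alpha = (80.9 - 59.5) / (80.9 - 12.9)
f_alpha = 0.3147


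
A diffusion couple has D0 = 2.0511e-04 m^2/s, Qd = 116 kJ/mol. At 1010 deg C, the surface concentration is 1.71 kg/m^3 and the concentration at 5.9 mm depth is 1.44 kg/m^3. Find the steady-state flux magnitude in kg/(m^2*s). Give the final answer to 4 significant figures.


Step 1: D = D0 * exp(-Qd/(R*T))
T = 1010 + 273.15 = 1283.15 K
D = 2.0511e-04 * exp(-116e3 / (8.314 * 1283.15)) = 3.88752e-09 m^2/s
Step 2: J = D * (C1 - C2) / dx
J = 3.88752e-09 * (1.71 - 1.44) / 5.9e-03
J = 1.779e-07 kg/(m^2*s)


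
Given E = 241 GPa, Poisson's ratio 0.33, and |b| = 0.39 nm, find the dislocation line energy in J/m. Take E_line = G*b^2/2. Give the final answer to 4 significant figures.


Step 1: G = E / (2*(1+nu))
G = 241 / (2*(1+0.33)) = 90.6015 GPa = 9.06015e+10 Pa
Step 2: E_line = G*b^2/2
b = 0.39 nm = 3.9e-10 m
E_line = 0.5 * 9.06015e+10 * (3.9e-10)^2 = 6.89e-09 J/m


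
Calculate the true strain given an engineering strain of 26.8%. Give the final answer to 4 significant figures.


epsilon_true = ln(1 + epsilon_eng)
epsilon_true = ln(1 + 0.268)
epsilon_true = 0.2374


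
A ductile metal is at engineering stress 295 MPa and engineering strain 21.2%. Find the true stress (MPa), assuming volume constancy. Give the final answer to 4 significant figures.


sigma_true = sigma_eng * (1 + epsilon_eng)
sigma_true = 295 * (1 + 0.212)
sigma_true = 357.5 MPa


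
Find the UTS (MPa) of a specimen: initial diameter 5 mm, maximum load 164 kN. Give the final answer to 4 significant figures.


A0 = pi*(d/2)^2 = pi*(5/2)^2 = 19.635 mm^2
UTS = F_max / A0 = 164*1000 / 19.635
UTS = 8352 MPa


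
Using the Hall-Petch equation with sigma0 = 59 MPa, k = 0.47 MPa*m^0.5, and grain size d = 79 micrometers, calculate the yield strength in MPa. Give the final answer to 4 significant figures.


sigma_y = sigma0 + k / sqrt(d)
d = 79 um = 7.9e-05 m
sigma_y = 59 + 0.47 / sqrt(7.9e-05)
sigma_y = 111.9 MPa


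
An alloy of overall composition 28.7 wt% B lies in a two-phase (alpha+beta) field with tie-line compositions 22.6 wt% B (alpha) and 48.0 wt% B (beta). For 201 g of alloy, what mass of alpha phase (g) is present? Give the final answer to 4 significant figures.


f_alpha = (C_beta - C0) / (C_beta - C_alpha)
f_alpha = (48.0 - 28.7) / (48.0 - 22.6) = 0.759843
m_alpha = f_alpha * m_total = 0.759843 * 201 = 152.7 g


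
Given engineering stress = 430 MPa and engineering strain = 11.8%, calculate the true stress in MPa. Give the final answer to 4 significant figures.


sigma_true = sigma_eng * (1 + epsilon_eng)
sigma_true = 430 * (1 + 0.118)
sigma_true = 480.7 MPa


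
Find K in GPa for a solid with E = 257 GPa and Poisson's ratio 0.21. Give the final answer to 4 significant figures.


K = E / (3*(1-2*nu))
K = 257 / (3*(1-2*0.21))
K = 147.7 GPa


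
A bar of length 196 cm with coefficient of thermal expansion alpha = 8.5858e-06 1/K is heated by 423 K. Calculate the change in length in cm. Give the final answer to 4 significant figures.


dL = L0 * alpha * dT
dL = 196 * 8.5858e-06 * 423
dL = 0.7118 cm


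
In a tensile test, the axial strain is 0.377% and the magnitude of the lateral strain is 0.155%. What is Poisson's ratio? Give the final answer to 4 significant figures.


nu = -epsilon_lat / epsilon_axial
Lateral strain is contraction (negative), so using magnitudes:
nu = 0.155 / 0.377
nu = 0.4111


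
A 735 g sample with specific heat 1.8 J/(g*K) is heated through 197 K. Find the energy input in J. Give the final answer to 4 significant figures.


Q = m * cp * dT
Q = 735 * 1.8 * 197
Q = 260600 J


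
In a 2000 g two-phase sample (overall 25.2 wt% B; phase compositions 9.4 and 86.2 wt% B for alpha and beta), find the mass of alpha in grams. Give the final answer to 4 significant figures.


f_alpha = (C_beta - C0) / (C_beta - C_alpha)
f_alpha = (86.2 - 25.2) / (86.2 - 9.4) = 0.794271
m_alpha = f_alpha * m_total = 0.794271 * 2000 = 1589 g


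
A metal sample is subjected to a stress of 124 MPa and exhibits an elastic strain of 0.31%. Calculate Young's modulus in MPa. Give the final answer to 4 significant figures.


E = sigma / epsilon
epsilon = 0.31% = 3.1e-03
E = 124 / 3.1e-03
E = 40000 MPa


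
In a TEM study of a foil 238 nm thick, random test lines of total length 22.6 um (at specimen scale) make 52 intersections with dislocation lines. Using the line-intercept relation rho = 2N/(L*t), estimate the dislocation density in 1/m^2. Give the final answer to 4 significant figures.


rho = 2N / (L * t)
L = 22.6 um = 2.26e-05 m, t = 238 nm = 2.38e-07 m
rho = 2 * 52 / (2.26e-05 * 2.38e-07)
rho = 1.934e+13 1/m^2


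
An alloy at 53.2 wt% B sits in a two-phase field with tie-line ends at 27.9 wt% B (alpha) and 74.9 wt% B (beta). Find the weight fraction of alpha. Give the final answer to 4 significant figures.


f_alpha = (C_beta - C0) / (C_beta - C_alpha)
f_alpha = (74.9 - 53.2) / (74.9 - 27.9)
f_alpha = 0.4617


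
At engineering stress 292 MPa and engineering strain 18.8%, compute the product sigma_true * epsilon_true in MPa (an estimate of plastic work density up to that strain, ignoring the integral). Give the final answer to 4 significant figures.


sigma_true = sigma_eng * (1 + epsilon_eng)
sigma_true = 292 * (1 + 0.188) = 346.896 MPa
epsilon_true = ln(1 + epsilon_eng)
epsilon_true = ln(1 + 0.188) = 0.172271
sigma_true * epsilon_true = 346.896 * 0.172271 = 59.76 MPa


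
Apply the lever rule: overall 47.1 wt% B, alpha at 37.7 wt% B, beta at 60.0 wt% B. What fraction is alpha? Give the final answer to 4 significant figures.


f_alpha = (C_beta - C0) / (C_beta - C_alpha)
f_alpha = (60.0 - 47.1) / (60.0 - 37.7)
f_alpha = 0.5785


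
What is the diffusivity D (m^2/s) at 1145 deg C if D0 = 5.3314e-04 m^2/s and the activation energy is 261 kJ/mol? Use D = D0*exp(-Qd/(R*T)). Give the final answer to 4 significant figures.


D = D0 * exp(-Qd / (R*T))
T = 1418.15 K
D = 5.3314e-04 * exp(-261e3 / (8.314 * 1418.15))
D = 1.297e-13 m^2/s


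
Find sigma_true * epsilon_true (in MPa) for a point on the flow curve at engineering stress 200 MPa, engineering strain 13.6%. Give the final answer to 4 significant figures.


sigma_true = sigma_eng * (1 + epsilon_eng)
sigma_true = 200 * (1 + 0.136) = 227.2 MPa
epsilon_true = ln(1 + epsilon_eng)
epsilon_true = ln(1 + 0.136) = 0.127513
sigma_true * epsilon_true = 227.2 * 0.127513 = 28.97 MPa


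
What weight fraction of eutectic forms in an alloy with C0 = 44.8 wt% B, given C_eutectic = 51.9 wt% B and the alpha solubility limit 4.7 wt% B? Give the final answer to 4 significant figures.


f_primary = (C_e - C0) / (C_e - C_alpha_max)
f_primary = (51.9 - 44.8) / (51.9 - 4.7)
f_primary = 0.150424
f_eutectic = 1 - 0.150424 = 0.8496


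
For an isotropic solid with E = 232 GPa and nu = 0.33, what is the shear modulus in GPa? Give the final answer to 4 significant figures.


G = E / (2*(1+nu))
G = 232 / (2*(1+0.33))
G = 87.22 GPa


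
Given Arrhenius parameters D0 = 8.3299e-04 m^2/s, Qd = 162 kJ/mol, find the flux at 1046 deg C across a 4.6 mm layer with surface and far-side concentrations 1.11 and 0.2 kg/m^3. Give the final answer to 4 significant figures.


Step 1: D = D0 * exp(-Qd/(R*T))
T = 1046 + 273.15 = 1319.15 K
D = 8.3299e-04 * exp(-162e3 / (8.314 * 1319.15)) = 3.20378e-10 m^2/s
Step 2: J = D * (C1 - C2) / dx
J = 3.20378e-10 * (1.11 - 0.2) / 4.6e-03
J = 6.338e-08 kg/(m^2*s)


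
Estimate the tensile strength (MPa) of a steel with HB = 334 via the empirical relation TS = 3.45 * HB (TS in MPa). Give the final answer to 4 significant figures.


TS (MPa) = 3.45 * HB
TS = 3.45 * 334
TS = 1152 MPa


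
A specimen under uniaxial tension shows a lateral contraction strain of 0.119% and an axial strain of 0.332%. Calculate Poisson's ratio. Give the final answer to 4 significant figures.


nu = -epsilon_lat / epsilon_axial
Lateral strain is contraction (negative), so using magnitudes:
nu = 0.119 / 0.332
nu = 0.3584


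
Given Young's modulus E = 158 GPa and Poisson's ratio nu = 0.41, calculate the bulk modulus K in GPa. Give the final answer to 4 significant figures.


K = E / (3*(1-2*nu))
K = 158 / (3*(1-2*0.41))
K = 292.6 GPa


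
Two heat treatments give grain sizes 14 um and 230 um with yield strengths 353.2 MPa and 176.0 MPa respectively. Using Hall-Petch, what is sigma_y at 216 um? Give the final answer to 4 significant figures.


sigma_y = sigma0 + k / sqrt(d)
1/sqrt(d1) = 1/sqrt(1.4e-05) = 267.261;  1/sqrt(d2) = 65.938
k = (sigma1 - sigma2) / (1/sqrt(d1) - 1/sqrt(d2)) = (353.2 - 176.0) / (267.261 - 65.938) = 0.880177 MPa*m^0.5
sigma0 = sigma1 - k/sqrt(d1) = 353.2 - 0.880177*267.261 = 117.963 MPa
sigma_y(d3) = 117.963 + 0.880177 / sqrt(2.16e-04) = 177.9 MPa


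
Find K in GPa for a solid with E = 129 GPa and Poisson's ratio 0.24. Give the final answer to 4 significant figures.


K = E / (3*(1-2*nu))
K = 129 / (3*(1-2*0.24))
K = 82.69 GPa


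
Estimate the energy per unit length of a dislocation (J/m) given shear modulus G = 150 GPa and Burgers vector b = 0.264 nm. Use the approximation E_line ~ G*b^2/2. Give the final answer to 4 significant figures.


E = G*b^2/2
b = 0.264 nm = 2.64e-10 m
G = 150 GPa = 1.5e+11 Pa
E = 0.5 * 1.5e+11 * (2.64e-10)^2
E = 5.227e-09 J/m


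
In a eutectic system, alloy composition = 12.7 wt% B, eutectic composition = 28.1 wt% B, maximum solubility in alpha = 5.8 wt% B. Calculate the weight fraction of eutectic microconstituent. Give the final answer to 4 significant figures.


f_primary = (C_e - C0) / (C_e - C_alpha_max)
f_primary = (28.1 - 12.7) / (28.1 - 5.8)
f_primary = 0.690583
f_eutectic = 1 - 0.690583 = 0.3094


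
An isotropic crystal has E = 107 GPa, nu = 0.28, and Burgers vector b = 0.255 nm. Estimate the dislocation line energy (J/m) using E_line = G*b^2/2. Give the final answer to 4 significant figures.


Step 1: G = E / (2*(1+nu))
G = 107 / (2*(1+0.28)) = 41.7969 GPa = 4.17969e+10 Pa
Step 2: E_line = G*b^2/2
b = 0.255 nm = 2.55e-10 m
E_line = 0.5 * 4.17969e+10 * (2.55e-10)^2 = 1.359e-09 J/m


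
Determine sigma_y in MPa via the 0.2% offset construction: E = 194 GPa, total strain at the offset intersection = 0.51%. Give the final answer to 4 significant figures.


Offset strain = 0.002
Elastic strain at yield = total_strain - offset = 5.1e-03 - 0.002 = 3.1e-03
sigma_y = E * elastic_strain = 194000 * 3.1e-03
sigma_y = 601.4 MPa


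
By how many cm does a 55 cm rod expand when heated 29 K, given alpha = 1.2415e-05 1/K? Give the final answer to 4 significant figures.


dL = L0 * alpha * dT
dL = 55 * 1.2415e-05 * 29
dL = 0.0198 cm


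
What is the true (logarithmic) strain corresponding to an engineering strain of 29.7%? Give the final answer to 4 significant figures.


epsilon_true = ln(1 + epsilon_eng)
epsilon_true = ln(1 + 0.297)
epsilon_true = 0.2601


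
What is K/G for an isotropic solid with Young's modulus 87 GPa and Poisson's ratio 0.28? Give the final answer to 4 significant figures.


G = E / (2*(1+nu))
G = 87 / (2*(1+0.28)) = 33.9844 GPa
K = E / (3*(1-2*nu))
K = 87 / (3*(1-2*0.28)) = 65.9091 GPa
K/G = 65.9091 / 33.9844 = 1.939


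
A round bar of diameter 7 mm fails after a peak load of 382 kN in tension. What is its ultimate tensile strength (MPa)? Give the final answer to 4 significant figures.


A0 = pi*(d/2)^2 = pi*(7/2)^2 = 38.4845 mm^2
UTS = F_max / A0 = 382*1000 / 38.4845
UTS = 9926 MPa


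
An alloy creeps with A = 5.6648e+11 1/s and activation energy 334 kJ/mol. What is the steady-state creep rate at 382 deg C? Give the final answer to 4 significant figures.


rate = A * exp(-Q / (R*T))
T = 382 + 273.15 = 655.15 K
rate = 5.6648e+11 * exp(-334e3 / (8.314 * 655.15))
rate = 1.326e-15 1/s


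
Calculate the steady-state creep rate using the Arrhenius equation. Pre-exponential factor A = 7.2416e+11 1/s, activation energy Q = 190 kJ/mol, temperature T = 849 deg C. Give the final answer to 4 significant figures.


rate = A * exp(-Q / (R*T))
T = 849 + 273.15 = 1122.15 K
rate = 7.2416e+11 * exp(-190e3 / (8.314 * 1122.15))
rate = 1036 1/s


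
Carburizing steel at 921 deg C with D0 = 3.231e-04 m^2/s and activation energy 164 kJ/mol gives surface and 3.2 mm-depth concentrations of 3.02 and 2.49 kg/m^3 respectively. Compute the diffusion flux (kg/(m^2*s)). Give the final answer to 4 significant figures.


Step 1: D = D0 * exp(-Qd/(R*T))
T = 921 + 273.15 = 1194.15 K
D = 3.231e-04 * exp(-164e3 / (8.314 * 1194.15)) = 2.16457e-11 m^2/s
Step 2: J = D * (C1 - C2) / dx
J = 2.16457e-11 * (3.02 - 2.49) / 3.2e-03
J = 3.585e-09 kg/(m^2*s)


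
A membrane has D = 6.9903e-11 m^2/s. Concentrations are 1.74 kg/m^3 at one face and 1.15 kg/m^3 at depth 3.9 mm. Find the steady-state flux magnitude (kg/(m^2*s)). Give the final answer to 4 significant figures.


J = -D * (dC/dx) = D * (C1 - C2) / dx
J = 6.9903e-11 * (1.74 - 1.15) / 3.9e-03
J = 1.058e-08 kg/(m^2*s)


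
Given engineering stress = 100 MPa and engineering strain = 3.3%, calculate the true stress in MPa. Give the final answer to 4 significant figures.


sigma_true = sigma_eng * (1 + epsilon_eng)
sigma_true = 100 * (1 + 0.033)
sigma_true = 103.3 MPa


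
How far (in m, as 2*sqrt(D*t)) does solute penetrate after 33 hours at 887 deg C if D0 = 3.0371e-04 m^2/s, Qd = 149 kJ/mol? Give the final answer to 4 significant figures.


Step 1: D = D0 * exp(-Qd/(R*T))
T = 1160.15 K
D = 3.0371e-04 * exp(-149e3 / (8.314 * 1160.15)) = 5.93793e-11 m^2/s
Step 2: L = 2*sqrt(D*t)
t = 33 h = 118800 s
L = 2*sqrt(5.93793e-11 * 118800) = 5.312e-03 m


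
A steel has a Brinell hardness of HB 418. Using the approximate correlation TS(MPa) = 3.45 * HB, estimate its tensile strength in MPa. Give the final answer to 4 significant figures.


TS (MPa) = 3.45 * HB
TS = 3.45 * 418
TS = 1442 MPa


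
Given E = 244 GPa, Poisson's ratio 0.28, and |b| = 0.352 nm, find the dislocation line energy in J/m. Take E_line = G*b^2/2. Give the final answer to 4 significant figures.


Step 1: G = E / (2*(1+nu))
G = 244 / (2*(1+0.28)) = 95.3125 GPa = 9.53125e+10 Pa
Step 2: E_line = G*b^2/2
b = 0.352 nm = 3.52e-10 m
E_line = 0.5 * 9.53125e+10 * (3.52e-10)^2 = 5.905e-09 J/m


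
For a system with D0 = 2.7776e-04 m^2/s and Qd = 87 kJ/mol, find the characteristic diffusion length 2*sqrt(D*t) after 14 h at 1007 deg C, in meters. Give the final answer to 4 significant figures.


Step 1: D = D0 * exp(-Qd/(R*T))
T = 1280.15 K
D = 2.7776e-04 * exp(-87e3 / (8.314 * 1280.15)) = 7.8277e-08 m^2/s
Step 2: L = 2*sqrt(D*t)
t = 14 h = 50400 s
L = 2*sqrt(7.8277e-08 * 50400) = 0.1256 m


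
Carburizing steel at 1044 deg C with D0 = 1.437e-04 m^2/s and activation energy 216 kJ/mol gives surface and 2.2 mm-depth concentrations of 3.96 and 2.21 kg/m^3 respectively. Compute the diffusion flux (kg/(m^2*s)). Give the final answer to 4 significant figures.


Step 1: D = D0 * exp(-Qd/(R*T))
T = 1044 + 273.15 = 1317.15 K
D = 1.437e-04 * exp(-216e3 / (8.314 * 1317.15)) = 3.90091e-13 m^2/s
Step 2: J = D * (C1 - C2) / dx
J = 3.90091e-13 * (3.96 - 2.21) / 2.2e-03
J = 3.103e-10 kg/(m^2*s)


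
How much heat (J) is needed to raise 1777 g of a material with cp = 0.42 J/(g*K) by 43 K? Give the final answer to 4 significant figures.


Q = m * cp * dT
Q = 1777 * 0.42 * 43
Q = 32090 J


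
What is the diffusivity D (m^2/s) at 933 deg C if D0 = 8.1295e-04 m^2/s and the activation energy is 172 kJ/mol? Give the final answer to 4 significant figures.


D = D0 * exp(-Qd / (R*T))
T = 1206.15 K
D = 8.1295e-04 * exp(-172e3 / (8.314 * 1206.15))
D = 2.891e-11 m^2/s


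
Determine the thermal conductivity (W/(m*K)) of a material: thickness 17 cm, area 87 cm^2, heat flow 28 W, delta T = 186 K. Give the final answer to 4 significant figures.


k = Q*L / (A*dT)
L = 0.17 m, A = 8.7e-03 m^2
k = 28 * 0.17 / (8.7e-03 * 186)
k = 2.942 W/(m*K)


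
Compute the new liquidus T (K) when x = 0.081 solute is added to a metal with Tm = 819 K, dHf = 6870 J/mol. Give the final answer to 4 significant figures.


dT = R*Tm^2*x / dHf
dT = 8.314 * 819^2 * 0.081 / 6870
dT = 65.7516 K
T_new = 819 - 65.7516 = 753.2 K


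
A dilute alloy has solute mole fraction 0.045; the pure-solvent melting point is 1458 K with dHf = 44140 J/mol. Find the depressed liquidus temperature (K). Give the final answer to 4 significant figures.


dT = R*Tm^2*x / dHf
dT = 8.314 * 1458^2 * 0.045 / 44140
dT = 18.0179 K
T_new = 1458 - 18.0179 = 1440 K


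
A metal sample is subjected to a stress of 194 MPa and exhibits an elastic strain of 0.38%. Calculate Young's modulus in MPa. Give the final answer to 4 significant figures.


E = sigma / epsilon
epsilon = 0.38% = 3.8e-03
E = 194 / 3.8e-03
E = 51050 MPa


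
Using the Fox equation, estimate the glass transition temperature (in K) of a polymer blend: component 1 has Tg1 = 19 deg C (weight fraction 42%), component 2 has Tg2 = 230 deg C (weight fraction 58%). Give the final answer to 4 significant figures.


1/Tg = w1/Tg1 + w2/Tg2 (in Kelvin)
Tg1 = 292.15 K, Tg2 = 503.15 K
1/Tg = 0.42/292.15 + 0.58/503.15
Tg = 386 K


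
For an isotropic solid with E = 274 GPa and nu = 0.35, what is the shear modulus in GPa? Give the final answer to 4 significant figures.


G = E / (2*(1+nu))
G = 274 / (2*(1+0.35))
G = 101.5 GPa


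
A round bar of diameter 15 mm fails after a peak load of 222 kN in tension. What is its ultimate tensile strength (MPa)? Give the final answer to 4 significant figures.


A0 = pi*(d/2)^2 = pi*(15/2)^2 = 176.715 mm^2
UTS = F_max / A0 = 222*1000 / 176.715
UTS = 1256 MPa


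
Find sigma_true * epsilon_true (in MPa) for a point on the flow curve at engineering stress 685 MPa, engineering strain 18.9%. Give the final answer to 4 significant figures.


sigma_true = sigma_eng * (1 + epsilon_eng)
sigma_true = 685 * (1 + 0.189) = 814.465 MPa
epsilon_true = ln(1 + epsilon_eng)
epsilon_true = ln(1 + 0.189) = 0.173113
sigma_true * epsilon_true = 814.465 * 0.173113 = 141 MPa


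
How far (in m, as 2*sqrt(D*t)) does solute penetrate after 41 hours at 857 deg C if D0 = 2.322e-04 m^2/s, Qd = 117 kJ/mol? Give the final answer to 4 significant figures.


Step 1: D = D0 * exp(-Qd/(R*T))
T = 1130.15 K
D = 2.322e-04 * exp(-117e3 / (8.314 * 1130.15)) = 9.07861e-10 m^2/s
Step 2: L = 2*sqrt(D*t)
t = 41 h = 147600 s
L = 2*sqrt(9.07861e-10 * 147600) = 0.02315 m


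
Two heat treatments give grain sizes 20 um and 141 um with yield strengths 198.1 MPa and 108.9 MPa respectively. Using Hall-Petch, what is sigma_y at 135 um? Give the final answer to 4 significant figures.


sigma_y = sigma0 + k / sqrt(d)
1/sqrt(d1) = 1/sqrt(2e-05) = 223.607;  1/sqrt(d2) = 84.2152
k = (sigma1 - sigma2) / (1/sqrt(d1) - 1/sqrt(d2)) = (198.1 - 108.9) / (223.607 - 84.2152) = 0.639924 MPa*m^0.5
sigma0 = sigma1 - k/sqrt(d1) = 198.1 - 0.639924*223.607 = 55.0087 MPa
sigma_y(d3) = 55.0087 + 0.639924 / sqrt(1.35e-04) = 110.1 MPa


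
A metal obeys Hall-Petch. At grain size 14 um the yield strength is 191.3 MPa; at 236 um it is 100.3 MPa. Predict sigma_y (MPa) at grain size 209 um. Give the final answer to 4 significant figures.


sigma_y = sigma0 + k / sqrt(d)
1/sqrt(d1) = 1/sqrt(1.4e-05) = 267.261;  1/sqrt(d2) = 65.0945
k = (sigma1 - sigma2) / (1/sqrt(d1) - 1/sqrt(d2)) = (191.3 - 100.3) / (267.261 - 65.0945) = 0.450123 MPa*m^0.5
sigma0 = sigma1 - k/sqrt(d1) = 191.3 - 0.450123*267.261 = 70.9995 MPa
sigma_y(d3) = 70.9995 + 0.450123 / sqrt(2.09e-04) = 102.1 MPa


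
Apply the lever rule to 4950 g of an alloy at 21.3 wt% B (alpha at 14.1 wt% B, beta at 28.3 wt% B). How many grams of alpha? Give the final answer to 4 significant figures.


f_alpha = (C_beta - C0) / (C_beta - C_alpha)
f_alpha = (28.3 - 21.3) / (28.3 - 14.1) = 0.492958
m_alpha = f_alpha * m_total = 0.492958 * 4950 = 2440 g


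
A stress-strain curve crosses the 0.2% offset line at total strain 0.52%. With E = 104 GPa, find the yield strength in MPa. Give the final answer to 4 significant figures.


Offset strain = 0.002
Elastic strain at yield = total_strain - offset = 5.2e-03 - 0.002 = 3.2e-03
sigma_y = E * elastic_strain = 104000 * 3.2e-03
sigma_y = 332.8 MPa


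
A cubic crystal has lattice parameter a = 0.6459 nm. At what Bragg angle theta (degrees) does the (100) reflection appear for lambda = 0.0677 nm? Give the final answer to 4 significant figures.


d = a / sqrt(h^2+k^2+l^2)
d = 0.6459 / sqrt(1) = 0.6459 nm
lambda = 2*d*sin(theta)  =>  sin(theta) = lambda / (2*d)
sin(theta) = 0.0677 / (2 * 0.6459) = 0.0524075
theta = 3.004 deg


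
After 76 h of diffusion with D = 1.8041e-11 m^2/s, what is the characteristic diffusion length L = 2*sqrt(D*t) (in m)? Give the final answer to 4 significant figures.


t = 76 hr = 273600 s
Diffusion length = 2*sqrt(D*t)
= 2*sqrt(1.8041e-11 * 273600)
= 4.443e-03 m


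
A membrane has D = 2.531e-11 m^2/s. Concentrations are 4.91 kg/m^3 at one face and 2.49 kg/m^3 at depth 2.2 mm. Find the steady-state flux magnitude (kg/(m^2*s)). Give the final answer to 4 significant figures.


J = -D * (dC/dx) = D * (C1 - C2) / dx
J = 2.531e-11 * (4.91 - 2.49) / 2.2e-03
J = 2.784e-08 kg/(m^2*s)


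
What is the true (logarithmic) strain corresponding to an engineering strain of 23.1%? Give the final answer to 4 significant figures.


epsilon_true = ln(1 + epsilon_eng)
epsilon_true = ln(1 + 0.231)
epsilon_true = 0.2078


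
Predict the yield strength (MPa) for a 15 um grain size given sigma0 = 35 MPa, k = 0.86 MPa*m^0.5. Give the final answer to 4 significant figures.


sigma_y = sigma0 + k / sqrt(d)
d = 15 um = 1.5e-05 m
sigma_y = 35 + 0.86 / sqrt(1.5e-05)
sigma_y = 257.1 MPa


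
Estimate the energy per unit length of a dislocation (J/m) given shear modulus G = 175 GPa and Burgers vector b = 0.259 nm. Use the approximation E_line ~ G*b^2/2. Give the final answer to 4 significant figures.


E = G*b^2/2
b = 0.259 nm = 2.59e-10 m
G = 175 GPa = 1.75e+11 Pa
E = 0.5 * 1.75e+11 * (2.59e-10)^2
E = 5.87e-09 J/m


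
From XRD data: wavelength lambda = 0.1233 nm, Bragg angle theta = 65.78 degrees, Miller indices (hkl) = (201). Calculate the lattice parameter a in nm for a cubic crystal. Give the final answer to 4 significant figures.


d = lambda / (2*sin(theta))
d = 0.1233 / (2*sin(65.78 deg))
d = 0.0676004 nm
a = d * sqrt(h^2+k^2+l^2) = 0.0676004 * sqrt(5)
a = 0.1512 nm


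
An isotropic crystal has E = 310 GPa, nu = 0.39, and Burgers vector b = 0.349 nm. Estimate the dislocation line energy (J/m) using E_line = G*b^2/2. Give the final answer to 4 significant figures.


Step 1: G = E / (2*(1+nu))
G = 310 / (2*(1+0.39)) = 111.511 GPa = 1.11511e+11 Pa
Step 2: E_line = G*b^2/2
b = 0.349 nm = 3.49e-10 m
E_line = 0.5 * 1.11511e+11 * (3.49e-10)^2 = 6.791e-09 J/m


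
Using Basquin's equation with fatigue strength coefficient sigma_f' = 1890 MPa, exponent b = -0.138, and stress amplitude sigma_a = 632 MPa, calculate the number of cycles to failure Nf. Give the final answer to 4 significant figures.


sigma_a = sigma_f' * (2*Nf)^b
2*Nf = (sigma_a / sigma_f')^(1/b)
2*Nf = (632 / 1890)^(1/-0.138)
2*Nf = 2801.73
Nf = 1401 cycles


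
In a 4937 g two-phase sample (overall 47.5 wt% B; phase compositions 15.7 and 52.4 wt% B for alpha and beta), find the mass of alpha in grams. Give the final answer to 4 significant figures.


f_alpha = (C_beta - C0) / (C_beta - C_alpha)
f_alpha = (52.4 - 47.5) / (52.4 - 15.7) = 0.133515
m_alpha = f_alpha * m_total = 0.133515 * 4937 = 659.2 g


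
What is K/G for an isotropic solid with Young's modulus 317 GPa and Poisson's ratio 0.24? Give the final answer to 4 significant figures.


G = E / (2*(1+nu))
G = 317 / (2*(1+0.24)) = 127.823 GPa
K = E / (3*(1-2*nu))
K = 317 / (3*(1-2*0.24)) = 203.205 GPa
K/G = 203.205 / 127.823 = 1.59


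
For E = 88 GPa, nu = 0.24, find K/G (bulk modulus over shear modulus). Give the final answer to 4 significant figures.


G = E / (2*(1+nu))
G = 88 / (2*(1+0.24)) = 35.4839 GPa
K = E / (3*(1-2*nu))
K = 88 / (3*(1-2*0.24)) = 56.4103 GPa
K/G = 56.4103 / 35.4839 = 1.59


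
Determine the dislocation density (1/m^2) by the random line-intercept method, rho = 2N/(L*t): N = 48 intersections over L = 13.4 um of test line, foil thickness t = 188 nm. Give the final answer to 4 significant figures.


rho = 2N / (L * t)
L = 13.4 um = 1.34e-05 m, t = 188 nm = 1.88e-07 m
rho = 2 * 48 / (1.34e-05 * 1.88e-07)
rho = 3.811e+13 1/m^2


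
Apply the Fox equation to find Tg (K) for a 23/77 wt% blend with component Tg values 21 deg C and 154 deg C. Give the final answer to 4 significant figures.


1/Tg = w1/Tg1 + w2/Tg2 (in Kelvin)
Tg1 = 294.15 K, Tg2 = 427.15 K
1/Tg = 0.23/294.15 + 0.77/427.15
Tg = 386.9 K


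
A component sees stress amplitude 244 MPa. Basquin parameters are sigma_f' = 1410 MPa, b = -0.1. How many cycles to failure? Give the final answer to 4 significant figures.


sigma_a = sigma_f' * (2*Nf)^b
2*Nf = (sigma_a / sigma_f')^(1/b)
2*Nf = (244 / 1410)^(1/-0.1)
2*Nf = 4.15234e+07
Nf = 2.076e+07 cycles


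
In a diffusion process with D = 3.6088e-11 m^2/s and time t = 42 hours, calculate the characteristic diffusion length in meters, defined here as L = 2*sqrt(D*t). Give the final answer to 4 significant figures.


t = 42 hr = 151200 s
Diffusion length = 2*sqrt(D*t)
= 2*sqrt(3.6088e-11 * 151200)
= 4.672e-03 m


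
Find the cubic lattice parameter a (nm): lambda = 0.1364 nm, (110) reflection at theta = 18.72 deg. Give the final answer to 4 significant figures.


d = lambda / (2*sin(theta))
d = 0.1364 / (2*sin(18.72 deg))
d = 0.212498 nm
a = d * sqrt(h^2+k^2+l^2) = 0.212498 * sqrt(2)
a = 0.3005 nm


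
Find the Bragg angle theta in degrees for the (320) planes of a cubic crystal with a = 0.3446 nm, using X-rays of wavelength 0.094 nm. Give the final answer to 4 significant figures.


d = a / sqrt(h^2+k^2+l^2)
d = 0.3446 / sqrt(13) = 0.0955748 nm
lambda = 2*d*sin(theta)  =>  sin(theta) = lambda / (2*d)
sin(theta) = 0.094 / (2 * 0.0955748) = 0.491761
theta = 29.46 deg


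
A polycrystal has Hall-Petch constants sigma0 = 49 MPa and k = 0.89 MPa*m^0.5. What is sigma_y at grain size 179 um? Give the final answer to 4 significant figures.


sigma_y = sigma0 + k / sqrt(d)
d = 179 um = 1.79e-04 m
sigma_y = 49 + 0.89 / sqrt(1.79e-04)
sigma_y = 115.5 MPa


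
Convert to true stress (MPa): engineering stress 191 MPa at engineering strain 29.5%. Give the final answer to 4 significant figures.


sigma_true = sigma_eng * (1 + epsilon_eng)
sigma_true = 191 * (1 + 0.295)
sigma_true = 247.3 MPa


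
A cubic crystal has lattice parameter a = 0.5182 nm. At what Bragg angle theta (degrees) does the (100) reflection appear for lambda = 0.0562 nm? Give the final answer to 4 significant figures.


d = a / sqrt(h^2+k^2+l^2)
d = 0.5182 / sqrt(1) = 0.5182 nm
lambda = 2*d*sin(theta)  =>  sin(theta) = lambda / (2*d)
sin(theta) = 0.0562 / (2 * 0.5182) = 0.0542262
theta = 3.108 deg


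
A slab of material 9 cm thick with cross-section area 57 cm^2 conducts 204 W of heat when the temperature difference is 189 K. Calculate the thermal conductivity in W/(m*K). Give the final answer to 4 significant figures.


k = Q*L / (A*dT)
L = 0.09 m, A = 5.7e-03 m^2
k = 204 * 0.09 / (5.7e-03 * 189)
k = 17.04 W/(m*K)


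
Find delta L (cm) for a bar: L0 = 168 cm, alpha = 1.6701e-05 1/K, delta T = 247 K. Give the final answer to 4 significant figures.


dL = L0 * alpha * dT
dL = 168 * 1.6701e-05 * 247
dL = 0.693 cm


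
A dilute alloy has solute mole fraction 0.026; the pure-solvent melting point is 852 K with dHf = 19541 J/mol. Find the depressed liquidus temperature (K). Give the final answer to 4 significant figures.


dT = R*Tm^2*x / dHf
dT = 8.314 * 852^2 * 0.026 / 19541
dT = 8.03 K
T_new = 852 - 8.03 = 844 K


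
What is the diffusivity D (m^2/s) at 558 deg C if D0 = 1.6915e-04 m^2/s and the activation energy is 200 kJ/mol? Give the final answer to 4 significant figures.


D = D0 * exp(-Qd / (R*T))
T = 831.15 K
D = 1.6915e-04 * exp(-200e3 / (8.314 * 831.15))
D = 4.556e-17 m^2/s


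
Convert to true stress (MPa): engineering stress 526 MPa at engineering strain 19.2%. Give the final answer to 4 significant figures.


sigma_true = sigma_eng * (1 + epsilon_eng)
sigma_true = 526 * (1 + 0.192)
sigma_true = 627 MPa


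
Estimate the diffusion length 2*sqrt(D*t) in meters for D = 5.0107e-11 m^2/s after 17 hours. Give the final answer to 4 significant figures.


t = 17 hr = 61200 s
Diffusion length = 2*sqrt(D*t)
= 2*sqrt(5.0107e-11 * 61200)
= 3.502e-03 m


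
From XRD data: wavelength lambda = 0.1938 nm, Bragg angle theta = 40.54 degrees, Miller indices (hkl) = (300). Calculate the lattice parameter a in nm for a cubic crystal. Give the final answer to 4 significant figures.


d = lambda / (2*sin(theta))
d = 0.1938 / (2*sin(40.54 deg))
d = 0.149082 nm
a = d * sqrt(h^2+k^2+l^2) = 0.149082 * sqrt(9)
a = 0.4472 nm


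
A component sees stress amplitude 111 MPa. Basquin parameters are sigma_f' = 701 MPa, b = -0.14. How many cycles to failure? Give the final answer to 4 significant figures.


sigma_a = sigma_f' * (2*Nf)^b
2*Nf = (sigma_a / sigma_f')^(1/b)
2*Nf = (111 / 701)^(1/-0.14)
2*Nf = 521324
Nf = 260700 cycles


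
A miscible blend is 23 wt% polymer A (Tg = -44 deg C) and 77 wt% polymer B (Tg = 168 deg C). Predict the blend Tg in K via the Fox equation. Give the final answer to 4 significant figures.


1/Tg = w1/Tg1 + w2/Tg2 (in Kelvin)
Tg1 = 229.15 K, Tg2 = 441.15 K
1/Tg = 0.23/229.15 + 0.77/441.15
Tg = 363.7 K


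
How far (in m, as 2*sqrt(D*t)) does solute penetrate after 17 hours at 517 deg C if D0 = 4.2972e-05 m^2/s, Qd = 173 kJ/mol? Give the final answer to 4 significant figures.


Step 1: D = D0 * exp(-Qd/(R*T))
T = 790.15 K
D = 4.2972e-05 * exp(-173e3 / (8.314 * 790.15)) = 1.57116e-16 m^2/s
Step 2: L = 2*sqrt(D*t)
t = 17 h = 61200 s
L = 2*sqrt(1.57116e-16 * 61200) = 6.202e-06 m


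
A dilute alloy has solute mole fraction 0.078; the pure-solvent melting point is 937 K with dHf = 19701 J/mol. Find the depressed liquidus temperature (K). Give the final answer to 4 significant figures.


dT = R*Tm^2*x / dHf
dT = 8.314 * 937^2 * 0.078 / 19701
dT = 28.8998 K
T_new = 937 - 28.8998 = 908.1 K


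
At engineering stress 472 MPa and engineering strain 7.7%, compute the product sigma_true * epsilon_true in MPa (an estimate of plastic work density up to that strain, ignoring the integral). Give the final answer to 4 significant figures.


sigma_true = sigma_eng * (1 + epsilon_eng)
sigma_true = 472 * (1 + 0.077) = 508.344 MPa
epsilon_true = ln(1 + epsilon_eng)
epsilon_true = ln(1 + 0.077) = 0.0741794
sigma_true * epsilon_true = 508.344 * 0.0741794 = 37.71 MPa


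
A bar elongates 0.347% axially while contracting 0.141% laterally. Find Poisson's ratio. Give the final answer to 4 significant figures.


nu = -epsilon_lat / epsilon_axial
Lateral strain is contraction (negative), so using magnitudes:
nu = 0.141 / 0.347
nu = 0.4063


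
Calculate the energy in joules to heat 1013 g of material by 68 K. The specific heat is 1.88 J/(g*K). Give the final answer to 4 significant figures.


Q = m * cp * dT
Q = 1013 * 1.88 * 68
Q = 129500 J


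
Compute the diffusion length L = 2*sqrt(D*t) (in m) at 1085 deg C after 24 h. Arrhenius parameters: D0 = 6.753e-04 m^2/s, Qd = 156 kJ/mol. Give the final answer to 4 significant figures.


Step 1: D = D0 * exp(-Qd/(R*T))
T = 1358.15 K
D = 6.753e-04 * exp(-156e3 / (8.314 * 1358.15)) = 6.75302e-10 m^2/s
Step 2: L = 2*sqrt(D*t)
t = 24 h = 86400 s
L = 2*sqrt(6.75302e-10 * 86400) = 0.01528 m


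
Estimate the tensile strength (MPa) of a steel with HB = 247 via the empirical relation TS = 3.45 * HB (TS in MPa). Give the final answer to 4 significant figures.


TS (MPa) = 3.45 * HB
TS = 3.45 * 247
TS = 852.2 MPa


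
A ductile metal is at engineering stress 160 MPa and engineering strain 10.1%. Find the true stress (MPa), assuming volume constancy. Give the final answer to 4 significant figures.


sigma_true = sigma_eng * (1 + epsilon_eng)
sigma_true = 160 * (1 + 0.101)
sigma_true = 176.2 MPa


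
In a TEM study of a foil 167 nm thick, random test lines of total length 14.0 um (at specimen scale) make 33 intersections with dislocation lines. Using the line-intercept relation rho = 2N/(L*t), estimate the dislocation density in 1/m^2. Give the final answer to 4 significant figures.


rho = 2N / (L * t)
L = 14.0 um = 1.4e-05 m, t = 167 nm = 1.67e-07 m
rho = 2 * 33 / (1.4e-05 * 1.67e-07)
rho = 2.823e+13 1/m^2


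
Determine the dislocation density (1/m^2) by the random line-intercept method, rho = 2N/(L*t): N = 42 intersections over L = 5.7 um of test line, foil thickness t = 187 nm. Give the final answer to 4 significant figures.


rho = 2N / (L * t)
L = 5.7 um = 5.7e-06 m, t = 187 nm = 1.87e-07 m
rho = 2 * 42 / (5.7e-06 * 1.87e-07)
rho = 7.881e+13 1/m^2


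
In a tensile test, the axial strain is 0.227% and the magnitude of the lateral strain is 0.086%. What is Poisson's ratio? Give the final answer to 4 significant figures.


nu = -epsilon_lat / epsilon_axial
Lateral strain is contraction (negative), so using magnitudes:
nu = 0.086 / 0.227
nu = 0.3789


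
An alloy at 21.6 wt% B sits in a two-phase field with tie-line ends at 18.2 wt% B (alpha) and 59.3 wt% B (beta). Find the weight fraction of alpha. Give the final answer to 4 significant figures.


f_alpha = (C_beta - C0) / (C_beta - C_alpha)
f_alpha = (59.3 - 21.6) / (59.3 - 18.2)
f_alpha = 0.9173


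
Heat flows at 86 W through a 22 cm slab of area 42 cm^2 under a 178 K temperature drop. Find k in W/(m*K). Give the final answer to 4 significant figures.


k = Q*L / (A*dT)
L = 0.22 m, A = 4.2e-03 m^2
k = 86 * 0.22 / (4.2e-03 * 178)
k = 25.31 W/(m*K)
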